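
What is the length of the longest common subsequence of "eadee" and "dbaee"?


LCS of "eadee" and "dbaee"
DP table:
           d    b    a    e    e
      0    0    0    0    0    0
  e   0    0    0    0    1    1
  a   0    0    0    1    1    1
  d   0    1    1    1    1    1
  e   0    1    1    1    2    2
  e   0    1    1    1    2    3
LCS length = dp[5][5] = 3

3


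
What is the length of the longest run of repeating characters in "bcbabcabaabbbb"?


Input: "bcbabcabaabbbb"
Scanning for longest run:
  Position 1 ('c'): new char, reset run to 1
  Position 2 ('b'): new char, reset run to 1
  Position 3 ('a'): new char, reset run to 1
  Position 4 ('b'): new char, reset run to 1
  Position 5 ('c'): new char, reset run to 1
  Position 6 ('a'): new char, reset run to 1
  Position 7 ('b'): new char, reset run to 1
  Position 8 ('a'): new char, reset run to 1
  Position 9 ('a'): continues run of 'a', length=2
  Position 10 ('b'): new char, reset run to 1
  Position 11 ('b'): continues run of 'b', length=2
  Position 12 ('b'): continues run of 'b', length=3
  Position 13 ('b'): continues run of 'b', length=4
Longest run: 'b' with length 4

4


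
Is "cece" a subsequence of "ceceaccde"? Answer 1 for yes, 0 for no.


Check if "cece" is a subsequence of "ceceaccde"
Greedy scan:
  Position 0 ('c'): matches sub[0] = 'c'
  Position 1 ('e'): matches sub[1] = 'e'
  Position 2 ('c'): matches sub[2] = 'c'
  Position 3 ('e'): matches sub[3] = 'e'
  Position 4 ('a'): no match needed
  Position 5 ('c'): no match needed
  Position 6 ('c'): no match needed
  Position 7 ('d'): no match needed
  Position 8 ('e'): no match needed
All 4 characters matched => is a subsequence

1


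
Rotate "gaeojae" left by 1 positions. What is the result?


Input: "gaeojae", rotate left by 1
First 1 characters: "g"
Remaining characters: "aeojae"
Concatenate remaining + first: "aeojae" + "g" = "aeojaeg"

aeojaeg


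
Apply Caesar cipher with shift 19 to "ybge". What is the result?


Caesar cipher: shift "ybge" by 19
  'y' (pos 24) + 19 = pos 17 = 'r'
  'b' (pos 1) + 19 = pos 20 = 'u'
  'g' (pos 6) + 19 = pos 25 = 'z'
  'e' (pos 4) + 19 = pos 23 = 'x'
Result: ruzx

ruzx


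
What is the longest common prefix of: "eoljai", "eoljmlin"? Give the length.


Words: eoljai, eoljmlin
  Position 0: all 'e' => match
  Position 1: all 'o' => match
  Position 2: all 'l' => match
  Position 3: all 'j' => match
  Position 4: ('a', 'm') => mismatch, stop
LCP = "eolj" (length 4)

4


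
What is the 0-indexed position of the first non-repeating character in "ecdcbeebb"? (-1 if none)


Input: ecdcbeebb
Character frequencies:
  'b': 3
  'c': 2
  'd': 1
  'e': 3
Scanning left to right for freq == 1:
  Position 0 ('e'): freq=3, skip
  Position 1 ('c'): freq=2, skip
  Position 2 ('d'): unique! => answer = 2

2


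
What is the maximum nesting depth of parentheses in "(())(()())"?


Input: "(())(()())"
Tracking depth:
  Position 0 '(': depth becomes 1
  Position 1 '(': depth becomes 2
  Position 2 ')': depth becomes 1
  Position 3 ')': depth becomes 0
  Position 4 '(': depth becomes 1
  Position 5 '(': depth becomes 2
  Position 6 ')': depth becomes 1
  Position 7 '(': depth becomes 2
  Position 8 ')': depth becomes 1
  Position 9 ')': depth becomes 0
Maximum depth reached: 2

2


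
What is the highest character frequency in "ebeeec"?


Input: ebeeec
Character counts:
  'b': 1
  'c': 1
  'e': 4
Maximum frequency: 4

4


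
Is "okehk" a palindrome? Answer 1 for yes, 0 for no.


Input: okehk
Reversed: kheko
  Compare pos 0 ('o') with pos 4 ('k'): MISMATCH
  Compare pos 1 ('k') with pos 3 ('h'): MISMATCH
Result: not a palindrome

0


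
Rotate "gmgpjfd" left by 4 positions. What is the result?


Input: "gmgpjfd", rotate left by 4
First 4 characters: "gmgp"
Remaining characters: "jfd"
Concatenate remaining + first: "jfd" + "gmgp" = "jfdgmgp"

jfdgmgp


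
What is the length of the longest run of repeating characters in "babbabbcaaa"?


Input: "babbabbcaaa"
Scanning for longest run:
  Position 1 ('a'): new char, reset run to 1
  Position 2 ('b'): new char, reset run to 1
  Position 3 ('b'): continues run of 'b', length=2
  Position 4 ('a'): new char, reset run to 1
  Position 5 ('b'): new char, reset run to 1
  Position 6 ('b'): continues run of 'b', length=2
  Position 7 ('c'): new char, reset run to 1
  Position 8 ('a'): new char, reset run to 1
  Position 9 ('a'): continues run of 'a', length=2
  Position 10 ('a'): continues run of 'a', length=3
Longest run: 'a' with length 3

3


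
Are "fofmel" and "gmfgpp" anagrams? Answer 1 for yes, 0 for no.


Strings: "fofmel", "gmfgpp"
Sorted first:  efflmo
Sorted second: fggmpp
Differ at position 0: 'e' vs 'f' => not anagrams

0


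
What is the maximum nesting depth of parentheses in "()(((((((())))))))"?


Input: "()(((((((())))))))"
Tracking depth:
  Position 0 '(': depth becomes 1
  Position 1 ')': depth becomes 0
  Position 2 '(': depth becomes 1
  Position 3 '(': depth becomes 2
  Position 4 '(': depth becomes 3
  Position 5 '(': depth becomes 4
  Position 6 '(': depth becomes 5
  Position 7 '(': depth becomes 6
  Position 8 '(': depth becomes 7
  Position 9 '(': depth becomes 8
  Position 10 ')': depth becomes 7
  Position 11 ')': depth becomes 6
  Position 12 ')': depth becomes 5
  Position 13 ')': depth becomes 4
  Position 14 ')': depth becomes 3
  Position 15 ')': depth becomes 2
  Position 16 ')': depth becomes 1
  Position 17 ')': depth becomes 0
Maximum depth reached: 8

8


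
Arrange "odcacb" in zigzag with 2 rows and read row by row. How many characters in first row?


Zigzag "odcacb" into 2 rows:
Placing characters:
  'o' => row 0
  'd' => row 1
  'c' => row 0
  'a' => row 1
  'c' => row 0
  'b' => row 1
Rows:
  Row 0: "occ"
  Row 1: "dab"
First row length: 3

3


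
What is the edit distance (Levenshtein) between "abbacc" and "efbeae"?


Computing edit distance: "abbacc" -> "efbeae"
DP table:
           e    f    b    e    a    e
      0    1    2    3    4    5    6
  a   1    1    2    3    4    4    5
  b   2    2    2    2    3    4    5
  b   3    3    3    2    3    4    5
  a   4    4    4    3    3    3    4
  c   5    5    5    4    4    4    4
  c   6    6    6    5    5    5    5
Edit distance = dp[6][6] = 5

5


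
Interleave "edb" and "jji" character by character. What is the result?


Interleaving "edb" and "jji":
  Position 0: 'e' from first, 'j' from second => "ej"
  Position 1: 'd' from first, 'j' from second => "dj"
  Position 2: 'b' from first, 'i' from second => "bi"
Result: ejdjbi

ejdjbi


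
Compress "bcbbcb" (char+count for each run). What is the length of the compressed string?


Input: bcbbcb
Runs:
  'b' x 1 => "b1"
  'c' x 1 => "c1"
  'b' x 2 => "b2"
  'c' x 1 => "c1"
  'b' x 1 => "b1"
Compressed: "b1c1b2c1b1"
Compressed length: 10

10


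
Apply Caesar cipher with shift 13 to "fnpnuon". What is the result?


Caesar cipher: shift "fnpnuon" by 13
  'f' (pos 5) + 13 = pos 18 = 's'
  'n' (pos 13) + 13 = pos 0 = 'a'
  'p' (pos 15) + 13 = pos 2 = 'c'
  'n' (pos 13) + 13 = pos 0 = 'a'
  'u' (pos 20) + 13 = pos 7 = 'h'
  'o' (pos 14) + 13 = pos 1 = 'b'
  'n' (pos 13) + 13 = pos 0 = 'a'
Result: sacahba

sacahba


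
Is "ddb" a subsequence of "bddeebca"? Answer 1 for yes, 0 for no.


Check if "ddb" is a subsequence of "bddeebca"
Greedy scan:
  Position 0 ('b'): no match needed
  Position 1 ('d'): matches sub[0] = 'd'
  Position 2 ('d'): matches sub[1] = 'd'
  Position 3 ('e'): no match needed
  Position 4 ('e'): no match needed
  Position 5 ('b'): matches sub[2] = 'b'
  Position 6 ('c'): no match needed
  Position 7 ('a'): no match needed
All 3 characters matched => is a subsequence

1


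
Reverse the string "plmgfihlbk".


Input: plmgfihlbk
Reading characters right to left:
  Position 9: 'k'
  Position 8: 'b'
  Position 7: 'l'
  Position 6: 'h'
  Position 5: 'i'
  Position 4: 'f'
  Position 3: 'g'
  Position 2: 'm'
  Position 1: 'l'
  Position 0: 'p'
Reversed: kblhifgmlp

kblhifgmlp


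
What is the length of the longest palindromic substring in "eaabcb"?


Input: "eaabcb"
Checking substrings for palindromes:
  [3:6] "bcb" (len 3) => palindrome
  [1:3] "aa" (len 2) => palindrome
Longest palindromic substring: "bcb" with length 3

3


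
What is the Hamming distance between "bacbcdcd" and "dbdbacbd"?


Comparing "bacbcdcd" and "dbdbacbd" position by position:
  Position 0: 'b' vs 'd' => differ
  Position 1: 'a' vs 'b' => differ
  Position 2: 'c' vs 'd' => differ
  Position 3: 'b' vs 'b' => same
  Position 4: 'c' vs 'a' => differ
  Position 5: 'd' vs 'c' => differ
  Position 6: 'c' vs 'b' => differ
  Position 7: 'd' vs 'd' => same
Total differences (Hamming distance): 6

6


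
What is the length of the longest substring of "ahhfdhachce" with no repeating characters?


Input: "ahhfdhachce"
Sliding window (track last position of each char):
  Position 0 ('a'): window [0,0] length 1 -- new best
  Position 1 ('h'): window [0,1] length 2 -- new best
  Position 2 ('h'): repeat (last at 1), move window start to 2
  Position 2 ('h'): window [2,2] length 1
  Position 3 ('f'): window [2,3] length 2
  Position 4 ('d'): window [2,4] length 3 -- new best
  Position 5 ('h'): repeat (last at 2), move window start to 3
  Position 5 ('h'): window [3,5] length 3
  Position 6 ('a'): window [3,6] length 4 -- new best
  Position 7 ('c'): window [3,7] length 5 -- new best
  Position 8 ('h'): repeat (last at 5), move window start to 6
  Position 8 ('h'): window [6,8] length 3
  Position 9 ('c'): repeat (last at 7), move window start to 8
  Position 9 ('c'): window [8,9] length 2
  Position 10 ('e'): window [8,10] length 3
Longest substring with no repeats: "fdhac" with length 5

5


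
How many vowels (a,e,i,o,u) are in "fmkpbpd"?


Input: fmkpbpd
Checking each character:
  'f' at position 0: consonant
  'm' at position 1: consonant
  'k' at position 2: consonant
  'p' at position 3: consonant
  'b' at position 4: consonant
  'p' at position 5: consonant
  'd' at position 6: consonant
Total vowels: 0

0


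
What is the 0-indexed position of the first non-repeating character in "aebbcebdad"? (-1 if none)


Input: aebbcebdad
Character frequencies:
  'a': 2
  'b': 3
  'c': 1
  'd': 2
  'e': 2
Scanning left to right for freq == 1:
  Position 0 ('a'): freq=2, skip
  Position 1 ('e'): freq=2, skip
  Position 2 ('b'): freq=3, skip
  Position 3 ('b'): freq=3, skip
  Position 4 ('c'): unique! => answer = 4

4


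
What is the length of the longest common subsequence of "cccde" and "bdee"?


LCS of "cccde" and "bdee"
DP table:
           b    d    e    e
      0    0    0    0    0
  c   0    0    0    0    0
  c   0    0    0    0    0
  c   0    0    0    0    0
  d   0    0    1    1    1
  e   0    0    1    2    2
LCS length = dp[5][4] = 2

2


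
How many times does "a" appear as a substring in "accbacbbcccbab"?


Searching for "a" in "accbacbbcccbab"
Scanning each position:
  Position 0: "a" => MATCH
  Position 1: "c" => no
  Position 2: "c" => no
  Position 3: "b" => no
  Position 4: "a" => MATCH
  Position 5: "c" => no
  Position 6: "b" => no
  Position 7: "b" => no
  Position 8: "c" => no
  Position 9: "c" => no
  Position 10: "c" => no
  Position 11: "b" => no
  Position 12: "a" => MATCH
  Position 13: "b" => no
Total occurrences: 3

3


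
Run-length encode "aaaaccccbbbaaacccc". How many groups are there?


Input: aaaaccccbbbaaacccc
Scanning for consecutive runs:
  Group 1: 'a' x 4 (positions 0-3)
  Group 2: 'c' x 4 (positions 4-7)
  Group 3: 'b' x 3 (positions 8-10)
  Group 4: 'a' x 3 (positions 11-13)
  Group 5: 'c' x 4 (positions 14-17)
Total groups: 5

5


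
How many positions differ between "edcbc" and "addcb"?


Comparing "edcbc" and "addcb" position by position:
  Position 0: 'e' vs 'a' => DIFFER
  Position 1: 'd' vs 'd' => same
  Position 2: 'c' vs 'd' => DIFFER
  Position 3: 'b' vs 'c' => DIFFER
  Position 4: 'c' vs 'b' => DIFFER
Positions that differ: 4

4


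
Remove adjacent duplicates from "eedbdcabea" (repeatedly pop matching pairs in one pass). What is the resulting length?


Input: eedbdcabea
Stack-based adjacent duplicate removal:
  Read 'e': push. Stack: e
  Read 'e': matches stack top 'e' => pop. Stack: (empty)
  Read 'd': push. Stack: d
  Read 'b': push. Stack: db
  Read 'd': push. Stack: dbd
  Read 'c': push. Stack: dbdc
  Read 'a': push. Stack: dbdca
  Read 'b': push. Stack: dbdcab
  Read 'e': push. Stack: dbdcabe
  Read 'a': push. Stack: dbdcabea
Final stack: "dbdcabea" (length 8)

8


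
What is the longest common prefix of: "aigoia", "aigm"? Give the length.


Words: aigoia, aigm
  Position 0: all 'a' => match
  Position 1: all 'i' => match
  Position 2: all 'g' => match
  Position 3: ('o', 'm') => mismatch, stop
LCP = "aig" (length 3)

3


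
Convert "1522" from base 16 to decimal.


Input: "1522" in base 16
Positional expansion:
  Digit '1' (value 1) x 16^3 = 4096
  Digit '5' (value 5) x 16^2 = 1280
  Digit '2' (value 2) x 16^1 = 32
  Digit '2' (value 2) x 16^0 = 2
Sum = 5410

5410


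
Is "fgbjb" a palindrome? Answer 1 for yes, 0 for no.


Input: fgbjb
Reversed: bjbgf
  Compare pos 0 ('f') with pos 4 ('b'): MISMATCH
  Compare pos 1 ('g') with pos 3 ('j'): MISMATCH
Result: not a palindrome

0


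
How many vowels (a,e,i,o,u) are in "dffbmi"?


Input: dffbmi
Checking each character:
  'd' at position 0: consonant
  'f' at position 1: consonant
  'f' at position 2: consonant
  'b' at position 3: consonant
  'm' at position 4: consonant
  'i' at position 5: vowel (running total: 1)
Total vowels: 1

1


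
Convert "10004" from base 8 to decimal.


Input: "10004" in base 8
Positional expansion:
  Digit '1' (value 1) x 8^4 = 4096
  Digit '0' (value 0) x 8^3 = 0
  Digit '0' (value 0) x 8^2 = 0
  Digit '0' (value 0) x 8^1 = 0
  Digit '4' (value 4) x 8^0 = 4
Sum = 4100

4100


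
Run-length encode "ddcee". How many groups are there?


Input: ddcee
Scanning for consecutive runs:
  Group 1: 'd' x 2 (positions 0-1)
  Group 2: 'c' x 1 (positions 2-2)
  Group 3: 'e' x 2 (positions 3-4)
Total groups: 3

3


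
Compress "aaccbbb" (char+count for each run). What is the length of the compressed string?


Input: aaccbbb
Runs:
  'a' x 2 => "a2"
  'c' x 2 => "c2"
  'b' x 3 => "b3"
Compressed: "a2c2b3"
Compressed length: 6

6


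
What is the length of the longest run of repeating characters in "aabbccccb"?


Input: "aabbccccb"
Scanning for longest run:
  Position 1 ('a'): continues run of 'a', length=2
  Position 2 ('b'): new char, reset run to 1
  Position 3 ('b'): continues run of 'b', length=2
  Position 4 ('c'): new char, reset run to 1
  Position 5 ('c'): continues run of 'c', length=2
  Position 6 ('c'): continues run of 'c', length=3
  Position 7 ('c'): continues run of 'c', length=4
  Position 8 ('b'): new char, reset run to 1
Longest run: 'c' with length 4

4


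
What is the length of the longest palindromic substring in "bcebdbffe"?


Input: "bcebdbffe"
Checking substrings for palindromes:
  [3:6] "bdb" (len 3) => palindrome
  [6:8] "ff" (len 2) => palindrome
Longest palindromic substring: "bdb" with length 3

3


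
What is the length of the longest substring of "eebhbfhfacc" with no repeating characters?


Input: "eebhbfhfacc"
Sliding window (track last position of each char):
  Position 0 ('e'): window [0,0] length 1 -- new best
  Position 1 ('e'): repeat (last at 0), move window start to 1
  Position 1 ('e'): window [1,1] length 1
  Position 2 ('b'): window [1,2] length 2 -- new best
  Position 3 ('h'): window [1,3] length 3 -- new best
  Position 4 ('b'): repeat (last at 2), move window start to 3
  Position 4 ('b'): window [3,4] length 2
  Position 5 ('f'): window [3,5] length 3
  Position 6 ('h'): repeat (last at 3), move window start to 4
  Position 6 ('h'): window [4,6] length 3
  Position 7 ('f'): repeat (last at 5), move window start to 6
  Position 7 ('f'): window [6,7] length 2
  Position 8 ('a'): window [6,8] length 3
  Position 9 ('c'): window [6,9] length 4 -- new best
  Position 10 ('c'): repeat (last at 9), move window start to 10
  Position 10 ('c'): window [10,10] length 1
Longest substring with no repeats: "hfac" with length 4

4


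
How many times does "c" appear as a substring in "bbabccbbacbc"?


Searching for "c" in "bbabccbbacbc"
Scanning each position:
  Position 0: "b" => no
  Position 1: "b" => no
  Position 2: "a" => no
  Position 3: "b" => no
  Position 4: "c" => MATCH
  Position 5: "c" => MATCH
  Position 6: "b" => no
  Position 7: "b" => no
  Position 8: "a" => no
  Position 9: "c" => MATCH
  Position 10: "b" => no
  Position 11: "c" => MATCH
Total occurrences: 4

4


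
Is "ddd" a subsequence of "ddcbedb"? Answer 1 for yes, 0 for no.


Check if "ddd" is a subsequence of "ddcbedb"
Greedy scan:
  Position 0 ('d'): matches sub[0] = 'd'
  Position 1 ('d'): matches sub[1] = 'd'
  Position 2 ('c'): no match needed
  Position 3 ('b'): no match needed
  Position 4 ('e'): no match needed
  Position 5 ('d'): matches sub[2] = 'd'
  Position 6 ('b'): no match needed
All 3 characters matched => is a subsequence

1


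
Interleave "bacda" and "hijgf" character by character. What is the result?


Interleaving "bacda" and "hijgf":
  Position 0: 'b' from first, 'h' from second => "bh"
  Position 1: 'a' from first, 'i' from second => "ai"
  Position 2: 'c' from first, 'j' from second => "cj"
  Position 3: 'd' from first, 'g' from second => "dg"
  Position 4: 'a' from first, 'f' from second => "af"
Result: bhaicjdgaf

bhaicjdgaf


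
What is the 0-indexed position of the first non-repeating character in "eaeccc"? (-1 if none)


Input: eaeccc
Character frequencies:
  'a': 1
  'c': 3
  'e': 2
Scanning left to right for freq == 1:
  Position 0 ('e'): freq=2, skip
  Position 1 ('a'): unique! => answer = 1

1


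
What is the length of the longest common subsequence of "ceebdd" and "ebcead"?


LCS of "ceebdd" and "ebcead"
DP table:
           e    b    c    e    a    d
      0    0    0    0    0    0    0
  c   0    0    0    1    1    1    1
  e   0    1    1    1    2    2    2
  e   0    1    1    1    2    2    2
  b   0    1    2    2    2    2    2
  d   0    1    2    2    2    2    3
  d   0    1    2    2    2    2    3
LCS length = dp[6][6] = 3

3


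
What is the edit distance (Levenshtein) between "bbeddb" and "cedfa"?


Computing edit distance: "bbeddb" -> "cedfa"
DP table:
           c    e    d    f    a
      0    1    2    3    4    5
  b   1    1    2    3    4    5
  b   2    2    2    3    4    5
  e   3    3    2    3    4    5
  d   4    4    3    2    3    4
  d   5    5    4    3    3    4
  b   6    6    5    4    4    4
Edit distance = dp[6][5] = 4

4


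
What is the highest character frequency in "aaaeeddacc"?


Input: aaaeeddacc
Character counts:
  'a': 4
  'c': 2
  'd': 2
  'e': 2
Maximum frequency: 4

4


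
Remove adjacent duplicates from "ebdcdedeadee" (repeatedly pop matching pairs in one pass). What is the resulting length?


Input: ebdcdedeadee
Stack-based adjacent duplicate removal:
  Read 'e': push. Stack: e
  Read 'b': push. Stack: eb
  Read 'd': push. Stack: ebd
  Read 'c': push. Stack: ebdc
  Read 'd': push. Stack: ebdcd
  Read 'e': push. Stack: ebdcde
  Read 'd': push. Stack: ebdcded
  Read 'e': push. Stack: ebdcdede
  Read 'a': push. Stack: ebdcdedea
  Read 'd': push. Stack: ebdcdedead
  Read 'e': push. Stack: ebdcdedeade
  Read 'e': matches stack top 'e' => pop. Stack: ebdcdedead
Final stack: "ebdcdedead" (length 10)

10


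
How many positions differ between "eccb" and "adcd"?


Comparing "eccb" and "adcd" position by position:
  Position 0: 'e' vs 'a' => DIFFER
  Position 1: 'c' vs 'd' => DIFFER
  Position 2: 'c' vs 'c' => same
  Position 3: 'b' vs 'd' => DIFFER
Positions that differ: 3

3


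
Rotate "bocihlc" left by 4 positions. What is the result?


Input: "bocihlc", rotate left by 4
First 4 characters: "boci"
Remaining characters: "hlc"
Concatenate remaining + first: "hlc" + "boci" = "hlcboci"

hlcboci


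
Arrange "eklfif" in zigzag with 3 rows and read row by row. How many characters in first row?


Zigzag "eklfif" into 3 rows:
Placing characters:
  'e' => row 0
  'k' => row 1
  'l' => row 2
  'f' => row 1
  'i' => row 0
  'f' => row 1
Rows:
  Row 0: "ei"
  Row 1: "kff"
  Row 2: "l"
First row length: 2

2


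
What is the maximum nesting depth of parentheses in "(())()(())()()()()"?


Input: "(())()(())()()()()"
Tracking depth:
  Position 0 '(': depth becomes 1
  Position 1 '(': depth becomes 2
  Position 2 ')': depth becomes 1
  Position 3 ')': depth becomes 0
  Position 4 '(': depth becomes 1
  Position 5 ')': depth becomes 0
  Position 6 '(': depth becomes 1
  Position 7 '(': depth becomes 2
  Position 8 ')': depth becomes 1
  Position 9 ')': depth becomes 0
  Position 10 '(': depth becomes 1
  Position 11 ')': depth becomes 0
  Position 12 '(': depth becomes 1
  Position 13 ')': depth becomes 0
  Position 14 '(': depth becomes 1
  Position 15 ')': depth becomes 0
  Position 16 '(': depth becomes 1
  Position 17 ')': depth becomes 0
Maximum depth reached: 2

2


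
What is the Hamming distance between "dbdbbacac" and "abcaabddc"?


Comparing "dbdbbacac" and "abcaabddc" position by position:
  Position 0: 'd' vs 'a' => differ
  Position 1: 'b' vs 'b' => same
  Position 2: 'd' vs 'c' => differ
  Position 3: 'b' vs 'a' => differ
  Position 4: 'b' vs 'a' => differ
  Position 5: 'a' vs 'b' => differ
  Position 6: 'c' vs 'd' => differ
  Position 7: 'a' vs 'd' => differ
  Position 8: 'c' vs 'c' => same
Total differences (Hamming distance): 7

7


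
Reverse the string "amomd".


Input: amomd
Reading characters right to left:
  Position 4: 'd'
  Position 3: 'm'
  Position 2: 'o'
  Position 1: 'm'
  Position 0: 'a'
Reversed: dmoma

dmoma


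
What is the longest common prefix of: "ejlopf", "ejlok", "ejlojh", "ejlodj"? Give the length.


Words: ejlopf, ejlok, ejlojh, ejlodj
  Position 0: all 'e' => match
  Position 1: all 'j' => match
  Position 2: all 'l' => match
  Position 3: all 'o' => match
  Position 4: ('p', 'k', 'j', 'd') => mismatch, stop
LCP = "ejlo" (length 4)

4


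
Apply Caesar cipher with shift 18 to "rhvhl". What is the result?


Caesar cipher: shift "rhvhl" by 18
  'r' (pos 17) + 18 = pos 9 = 'j'
  'h' (pos 7) + 18 = pos 25 = 'z'
  'v' (pos 21) + 18 = pos 13 = 'n'
  'h' (pos 7) + 18 = pos 25 = 'z'
  'l' (pos 11) + 18 = pos 3 = 'd'
Result: jznzd

jznzd


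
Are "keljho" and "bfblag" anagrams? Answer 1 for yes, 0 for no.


Strings: "keljho", "bfblag"
Sorted first:  ehjklo
Sorted second: abbfgl
Differ at position 0: 'e' vs 'a' => not anagrams

0


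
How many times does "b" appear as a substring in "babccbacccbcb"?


Searching for "b" in "babccbacccbcb"
Scanning each position:
  Position 0: "b" => MATCH
  Position 1: "a" => no
  Position 2: "b" => MATCH
  Position 3: "c" => no
  Position 4: "c" => no
  Position 5: "b" => MATCH
  Position 6: "a" => no
  Position 7: "c" => no
  Position 8: "c" => no
  Position 9: "c" => no
  Position 10: "b" => MATCH
  Position 11: "c" => no
  Position 12: "b" => MATCH
Total occurrences: 5

5


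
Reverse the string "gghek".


Input: gghek
Reading characters right to left:
  Position 4: 'k'
  Position 3: 'e'
  Position 2: 'h'
  Position 1: 'g'
  Position 0: 'g'
Reversed: kehgg

kehgg


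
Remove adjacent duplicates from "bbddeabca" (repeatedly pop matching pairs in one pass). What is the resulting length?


Input: bbddeabca
Stack-based adjacent duplicate removal:
  Read 'b': push. Stack: b
  Read 'b': matches stack top 'b' => pop. Stack: (empty)
  Read 'd': push. Stack: d
  Read 'd': matches stack top 'd' => pop. Stack: (empty)
  Read 'e': push. Stack: e
  Read 'a': push. Stack: ea
  Read 'b': push. Stack: eab
  Read 'c': push. Stack: eabc
  Read 'a': push. Stack: eabca
Final stack: "eabca" (length 5)

5


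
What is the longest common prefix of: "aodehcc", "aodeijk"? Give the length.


Words: aodehcc, aodeijk
  Position 0: all 'a' => match
  Position 1: all 'o' => match
  Position 2: all 'd' => match
  Position 3: all 'e' => match
  Position 4: ('h', 'i') => mismatch, stop
LCP = "aode" (length 4)

4


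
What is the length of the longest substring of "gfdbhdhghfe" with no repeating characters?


Input: "gfdbhdhghfe"
Sliding window (track last position of each char):
  Position 0 ('g'): window [0,0] length 1 -- new best
  Position 1 ('f'): window [0,1] length 2 -- new best
  Position 2 ('d'): window [0,2] length 3 -- new best
  Position 3 ('b'): window [0,3] length 4 -- new best
  Position 4 ('h'): window [0,4] length 5 -- new best
  Position 5 ('d'): repeat (last at 2), move window start to 3
  Position 5 ('d'): window [3,5] length 3
  Position 6 ('h'): repeat (last at 4), move window start to 5
  Position 6 ('h'): window [5,6] length 2
  Position 7 ('g'): window [5,7] length 3
  Position 8 ('h'): repeat (last at 6), move window start to 7
  Position 8 ('h'): window [7,8] length 2
  Position 9 ('f'): window [7,9] length 3
  Position 10 ('e'): window [7,10] length 4
Longest substring with no repeats: "gfdbh" with length 5

5


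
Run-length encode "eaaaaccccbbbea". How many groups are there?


Input: eaaaaccccbbbea
Scanning for consecutive runs:
  Group 1: 'e' x 1 (positions 0-0)
  Group 2: 'a' x 4 (positions 1-4)
  Group 3: 'c' x 4 (positions 5-8)
  Group 4: 'b' x 3 (positions 9-11)
  Group 5: 'e' x 1 (positions 12-12)
  Group 6: 'a' x 1 (positions 13-13)
Total groups: 6

6


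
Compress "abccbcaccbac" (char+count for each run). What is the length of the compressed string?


Input: abccbcaccbac
Runs:
  'a' x 1 => "a1"
  'b' x 1 => "b1"
  'c' x 2 => "c2"
  'b' x 1 => "b1"
  'c' x 1 => "c1"
  'a' x 1 => "a1"
  'c' x 2 => "c2"
  'b' x 1 => "b1"
  'a' x 1 => "a1"
  'c' x 1 => "c1"
Compressed: "a1b1c2b1c1a1c2b1a1c1"
Compressed length: 20

20


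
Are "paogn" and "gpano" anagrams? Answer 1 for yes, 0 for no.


Strings: "paogn", "gpano"
Sorted first:  agnop
Sorted second: agnop
Sorted forms match => anagrams

1


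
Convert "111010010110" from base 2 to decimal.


Input: "111010010110" in base 2
Positional expansion:
  Digit '1' (value 1) x 2^11 = 2048
  Digit '1' (value 1) x 2^10 = 1024
  Digit '1' (value 1) x 2^9 = 512
  Digit '0' (value 0) x 2^8 = 0
  Digit '1' (value 1) x 2^7 = 128
  Digit '0' (value 0) x 2^6 = 0
  Digit '0' (value 0) x 2^5 = 0
  Digit '1' (value 1) x 2^4 = 16
  Digit '0' (value 0) x 2^3 = 0
  Digit '1' (value 1) x 2^2 = 4
  Digit '1' (value 1) x 2^1 = 2
  Digit '0' (value 0) x 2^0 = 0
Sum = 3734

3734


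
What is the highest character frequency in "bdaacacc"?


Input: bdaacacc
Character counts:
  'a': 3
  'b': 1
  'c': 3
  'd': 1
Maximum frequency: 3

3


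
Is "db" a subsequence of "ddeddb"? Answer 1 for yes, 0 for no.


Check if "db" is a subsequence of "ddeddb"
Greedy scan:
  Position 0 ('d'): matches sub[0] = 'd'
  Position 1 ('d'): no match needed
  Position 2 ('e'): no match needed
  Position 3 ('d'): no match needed
  Position 4 ('d'): no match needed
  Position 5 ('b'): matches sub[1] = 'b'
All 2 characters matched => is a subsequence

1


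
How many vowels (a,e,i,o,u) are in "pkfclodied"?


Input: pkfclodied
Checking each character:
  'p' at position 0: consonant
  'k' at position 1: consonant
  'f' at position 2: consonant
  'c' at position 3: consonant
  'l' at position 4: consonant
  'o' at position 5: vowel (running total: 1)
  'd' at position 6: consonant
  'i' at position 7: vowel (running total: 2)
  'e' at position 8: vowel (running total: 3)
  'd' at position 9: consonant
Total vowels: 3

3


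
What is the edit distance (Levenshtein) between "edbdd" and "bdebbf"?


Computing edit distance: "edbdd" -> "bdebbf"
DP table:
           b    d    e    b    b    f
      0    1    2    3    4    5    6
  e   1    1    2    2    3    4    5
  d   2    2    1    2    3    4    5
  b   3    2    2    2    2    3    4
  d   4    3    2    3    3    3    4
  d   5    4    3    3    4    4    4
Edit distance = dp[5][6] = 4

4


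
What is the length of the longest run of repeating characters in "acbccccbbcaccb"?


Input: "acbccccbbcaccb"
Scanning for longest run:
  Position 1 ('c'): new char, reset run to 1
  Position 2 ('b'): new char, reset run to 1
  Position 3 ('c'): new char, reset run to 1
  Position 4 ('c'): continues run of 'c', length=2
  Position 5 ('c'): continues run of 'c', length=3
  Position 6 ('c'): continues run of 'c', length=4
  Position 7 ('b'): new char, reset run to 1
  Position 8 ('b'): continues run of 'b', length=2
  Position 9 ('c'): new char, reset run to 1
  Position 10 ('a'): new char, reset run to 1
  Position 11 ('c'): new char, reset run to 1
  Position 12 ('c'): continues run of 'c', length=2
  Position 13 ('b'): new char, reset run to 1
Longest run: 'c' with length 4

4


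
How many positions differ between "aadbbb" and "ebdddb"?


Comparing "aadbbb" and "ebdddb" position by position:
  Position 0: 'a' vs 'e' => DIFFER
  Position 1: 'a' vs 'b' => DIFFER
  Position 2: 'd' vs 'd' => same
  Position 3: 'b' vs 'd' => DIFFER
  Position 4: 'b' vs 'd' => DIFFER
  Position 5: 'b' vs 'b' => same
Positions that differ: 4

4


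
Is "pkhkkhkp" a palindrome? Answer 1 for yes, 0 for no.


Input: pkhkkhkp
Reversed: pkhkkhkp
  Compare pos 0 ('p') with pos 7 ('p'): match
  Compare pos 1 ('k') with pos 6 ('k'): match
  Compare pos 2 ('h') with pos 5 ('h'): match
  Compare pos 3 ('k') with pos 4 ('k'): match
Result: palindrome

1


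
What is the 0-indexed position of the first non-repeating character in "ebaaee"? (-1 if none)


Input: ebaaee
Character frequencies:
  'a': 2
  'b': 1
  'e': 3
Scanning left to right for freq == 1:
  Position 0 ('e'): freq=3, skip
  Position 1 ('b'): unique! => answer = 1

1


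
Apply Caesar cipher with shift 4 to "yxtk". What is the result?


Caesar cipher: shift "yxtk" by 4
  'y' (pos 24) + 4 = pos 2 = 'c'
  'x' (pos 23) + 4 = pos 1 = 'b'
  't' (pos 19) + 4 = pos 23 = 'x'
  'k' (pos 10) + 4 = pos 14 = 'o'
Result: cbxo

cbxo


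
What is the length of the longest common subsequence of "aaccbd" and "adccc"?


LCS of "aaccbd" and "adccc"
DP table:
           a    d    c    c    c
      0    0    0    0    0    0
  a   0    1    1    1    1    1
  a   0    1    1    1    1    1
  c   0    1    1    2    2    2
  c   0    1    1    2    3    3
  b   0    1    1    2    3    3
  d   0    1    2    2    3    3
LCS length = dp[6][5] = 3

3


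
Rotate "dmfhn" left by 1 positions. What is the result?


Input: "dmfhn", rotate left by 1
First 1 characters: "d"
Remaining characters: "mfhn"
Concatenate remaining + first: "mfhn" + "d" = "mfhnd"

mfhnd


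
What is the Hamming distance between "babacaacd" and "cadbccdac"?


Comparing "babacaacd" and "cadbccdac" position by position:
  Position 0: 'b' vs 'c' => differ
  Position 1: 'a' vs 'a' => same
  Position 2: 'b' vs 'd' => differ
  Position 3: 'a' vs 'b' => differ
  Position 4: 'c' vs 'c' => same
  Position 5: 'a' vs 'c' => differ
  Position 6: 'a' vs 'd' => differ
  Position 7: 'c' vs 'a' => differ
  Position 8: 'd' vs 'c' => differ
Total differences (Hamming distance): 7

7


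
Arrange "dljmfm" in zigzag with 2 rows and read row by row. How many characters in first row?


Zigzag "dljmfm" into 2 rows:
Placing characters:
  'd' => row 0
  'l' => row 1
  'j' => row 0
  'm' => row 1
  'f' => row 0
  'm' => row 1
Rows:
  Row 0: "djf"
  Row 1: "lmm"
First row length: 3

3


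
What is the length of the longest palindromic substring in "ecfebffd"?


Input: "ecfebffd"
Checking substrings for palindromes:
  [5:7] "ff" (len 2) => palindrome
Longest palindromic substring: "ff" with length 2

2


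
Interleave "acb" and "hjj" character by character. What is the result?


Interleaving "acb" and "hjj":
  Position 0: 'a' from first, 'h' from second => "ah"
  Position 1: 'c' from first, 'j' from second => "cj"
  Position 2: 'b' from first, 'j' from second => "bj"
Result: ahcjbj

ahcjbj


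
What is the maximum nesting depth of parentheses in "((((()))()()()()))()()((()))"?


Input: "((((()))()()()()))()()((()))"
Tracking depth:
  Position 0 '(': depth becomes 1
  Position 1 '(': depth becomes 2
  Position 2 '(': depth becomes 3
  Position 3 '(': depth becomes 4
  Position 4 '(': depth becomes 5
  Position 5 ')': depth becomes 4
  Position 6 ')': depth becomes 3
  Position 7 ')': depth becomes 2
  Position 8 '(': depth becomes 3
  Position 9 ')': depth becomes 2
  Position 10 '(': depth becomes 3
  Position 11 ')': depth becomes 2
  Position 12 '(': depth becomes 3
  Position 13 ')': depth becomes 2
  Position 14 '(': depth becomes 3
  Position 15 ')': depth becomes 2
  Position 16 ')': depth becomes 1
  Position 17 ')': depth becomes 0
  Position 18 '(': depth becomes 1
  Position 19 ')': depth becomes 0
  Position 20 '(': depth becomes 1
  Position 21 ')': depth becomes 0
  Position 22 '(': depth becomes 1
  Position 23 '(': depth becomes 2
  Position 24 '(': depth becomes 3
  Position 25 ')': depth becomes 2
  Position 26 ')': depth becomes 1
  Position 27 ')': depth becomes 0
Maximum depth reached: 5

5


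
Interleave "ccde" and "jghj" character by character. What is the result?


Interleaving "ccde" and "jghj":
  Position 0: 'c' from first, 'j' from second => "cj"
  Position 1: 'c' from first, 'g' from second => "cg"
  Position 2: 'd' from first, 'h' from second => "dh"
  Position 3: 'e' from first, 'j' from second => "ej"
Result: cjcgdhej

cjcgdhej


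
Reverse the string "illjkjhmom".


Input: illjkjhmom
Reading characters right to left:
  Position 9: 'm'
  Position 8: 'o'
  Position 7: 'm'
  Position 6: 'h'
  Position 5: 'j'
  Position 4: 'k'
  Position 3: 'j'
  Position 2: 'l'
  Position 1: 'l'
  Position 0: 'i'
Reversed: momhjkjlli

momhjkjlli


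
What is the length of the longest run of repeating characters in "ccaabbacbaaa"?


Input: "ccaabbacbaaa"
Scanning for longest run:
  Position 1 ('c'): continues run of 'c', length=2
  Position 2 ('a'): new char, reset run to 1
  Position 3 ('a'): continues run of 'a', length=2
  Position 4 ('b'): new char, reset run to 1
  Position 5 ('b'): continues run of 'b', length=2
  Position 6 ('a'): new char, reset run to 1
  Position 7 ('c'): new char, reset run to 1
  Position 8 ('b'): new char, reset run to 1
  Position 9 ('a'): new char, reset run to 1
  Position 10 ('a'): continues run of 'a', length=2
  Position 11 ('a'): continues run of 'a', length=3
Longest run: 'a' with length 3

3


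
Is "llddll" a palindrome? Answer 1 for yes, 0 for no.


Input: llddll
Reversed: llddll
  Compare pos 0 ('l') with pos 5 ('l'): match
  Compare pos 1 ('l') with pos 4 ('l'): match
  Compare pos 2 ('d') with pos 3 ('d'): match
Result: palindrome

1


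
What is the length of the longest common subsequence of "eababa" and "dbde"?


LCS of "eababa" and "dbde"
DP table:
           d    b    d    e
      0    0    0    0    0
  e   0    0    0    0    1
  a   0    0    0    0    1
  b   0    0    1    1    1
  a   0    0    1    1    1
  b   0    0    1    1    1
  a   0    0    1    1    1
LCS length = dp[6][4] = 1

1


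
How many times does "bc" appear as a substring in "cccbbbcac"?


Searching for "bc" in "cccbbbcac"
Scanning each position:
  Position 0: "cc" => no
  Position 1: "cc" => no
  Position 2: "cb" => no
  Position 3: "bb" => no
  Position 4: "bb" => no
  Position 5: "bc" => MATCH
  Position 6: "ca" => no
  Position 7: "ac" => no
Total occurrences: 1

1


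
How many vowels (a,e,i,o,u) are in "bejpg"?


Input: bejpg
Checking each character:
  'b' at position 0: consonant
  'e' at position 1: vowel (running total: 1)
  'j' at position 2: consonant
  'p' at position 3: consonant
  'g' at position 4: consonant
Total vowels: 1

1


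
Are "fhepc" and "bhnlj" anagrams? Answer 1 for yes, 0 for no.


Strings: "fhepc", "bhnlj"
Sorted first:  cefhp
Sorted second: bhjln
Differ at position 0: 'c' vs 'b' => not anagrams

0


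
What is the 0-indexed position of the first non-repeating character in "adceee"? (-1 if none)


Input: adceee
Character frequencies:
  'a': 1
  'c': 1
  'd': 1
  'e': 3
Scanning left to right for freq == 1:
  Position 0 ('a'): unique! => answer = 0

0


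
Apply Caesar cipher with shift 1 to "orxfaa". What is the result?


Caesar cipher: shift "orxfaa" by 1
  'o' (pos 14) + 1 = pos 15 = 'p'
  'r' (pos 17) + 1 = pos 18 = 's'
  'x' (pos 23) + 1 = pos 24 = 'y'
  'f' (pos 5) + 1 = pos 6 = 'g'
  'a' (pos 0) + 1 = pos 1 = 'b'
  'a' (pos 0) + 1 = pos 1 = 'b'
Result: psygbb

psygbb


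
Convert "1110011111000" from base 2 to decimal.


Input: "1110011111000" in base 2
Positional expansion:
  Digit '1' (value 1) x 2^12 = 4096
  Digit '1' (value 1) x 2^11 = 2048
  Digit '1' (value 1) x 2^10 = 1024
  Digit '0' (value 0) x 2^9 = 0
  Digit '0' (value 0) x 2^8 = 0
  Digit '1' (value 1) x 2^7 = 128
  Digit '1' (value 1) x 2^6 = 64
  Digit '1' (value 1) x 2^5 = 32
  Digit '1' (value 1) x 2^4 = 16
  Digit '1' (value 1) x 2^3 = 8
  Digit '0' (value 0) x 2^2 = 0
  Digit '0' (value 0) x 2^1 = 0
  Digit '0' (value 0) x 2^0 = 0
Sum = 7416

7416


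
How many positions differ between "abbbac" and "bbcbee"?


Comparing "abbbac" and "bbcbee" position by position:
  Position 0: 'a' vs 'b' => DIFFER
  Position 1: 'b' vs 'b' => same
  Position 2: 'b' vs 'c' => DIFFER
  Position 3: 'b' vs 'b' => same
  Position 4: 'a' vs 'e' => DIFFER
  Position 5: 'c' vs 'e' => DIFFER
Positions that differ: 4

4


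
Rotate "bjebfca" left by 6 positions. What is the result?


Input: "bjebfca", rotate left by 6
First 6 characters: "bjebfc"
Remaining characters: "a"
Concatenate remaining + first: "a" + "bjebfc" = "abjebfc"

abjebfc


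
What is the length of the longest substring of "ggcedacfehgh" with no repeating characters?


Input: "ggcedacfehgh"
Sliding window (track last position of each char):
  Position 0 ('g'): window [0,0] length 1 -- new best
  Position 1 ('g'): repeat (last at 0), move window start to 1
  Position 1 ('g'): window [1,1] length 1
  Position 2 ('c'): window [1,2] length 2 -- new best
  Position 3 ('e'): window [1,3] length 3 -- new best
  Position 4 ('d'): window [1,4] length 4 -- new best
  Position 5 ('a'): window [1,5] length 5 -- new best
  Position 6 ('c'): repeat (last at 2), move window start to 3
  Position 6 ('c'): window [3,6] length 4
  Position 7 ('f'): window [3,7] length 5
  Position 8 ('e'): repeat (last at 3), move window start to 4
  Position 8 ('e'): window [4,8] length 5
  Position 9 ('h'): window [4,9] length 6 -- new best
  Position 10 ('g'): window [4,10] length 7 -- new best
  Position 11 ('h'): repeat (last at 9), move window start to 10
  Position 11 ('h'): window [10,11] length 2
Longest substring with no repeats: "dacfehg" with length 7

7


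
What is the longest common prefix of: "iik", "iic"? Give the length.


Words: iik, iic
  Position 0: all 'i' => match
  Position 1: all 'i' => match
  Position 2: ('k', 'c') => mismatch, stop
LCP = "ii" (length 2)

2


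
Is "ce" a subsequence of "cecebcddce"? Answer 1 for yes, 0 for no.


Check if "ce" is a subsequence of "cecebcddce"
Greedy scan:
  Position 0 ('c'): matches sub[0] = 'c'
  Position 1 ('e'): matches sub[1] = 'e'
  Position 2 ('c'): no match needed
  Position 3 ('e'): no match needed
  Position 4 ('b'): no match needed
  Position 5 ('c'): no match needed
  Position 6 ('d'): no match needed
  Position 7 ('d'): no match needed
  Position 8 ('c'): no match needed
  Position 9 ('e'): no match needed
All 2 characters matched => is a subsequence

1


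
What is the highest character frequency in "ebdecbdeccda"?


Input: ebdecbdeccda
Character counts:
  'a': 1
  'b': 2
  'c': 3
  'd': 3
  'e': 3
Maximum frequency: 3

3


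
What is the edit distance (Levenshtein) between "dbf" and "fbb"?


Computing edit distance: "dbf" -> "fbb"
DP table:
           f    b    b
      0    1    2    3
  d   1    1    2    3
  b   2    2    1    2
  f   3    2    2    2
Edit distance = dp[3][3] = 2

2
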